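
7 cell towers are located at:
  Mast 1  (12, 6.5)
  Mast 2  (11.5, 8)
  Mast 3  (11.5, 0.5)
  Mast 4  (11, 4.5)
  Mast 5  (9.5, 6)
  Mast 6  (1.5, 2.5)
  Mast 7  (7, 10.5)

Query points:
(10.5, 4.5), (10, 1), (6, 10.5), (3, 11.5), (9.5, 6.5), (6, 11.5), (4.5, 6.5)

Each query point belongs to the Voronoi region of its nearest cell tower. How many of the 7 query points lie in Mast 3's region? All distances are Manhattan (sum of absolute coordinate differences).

1

(10.5, 4.5) — d to each: Mast 1:3.5, Mast 2:4.5, Mast 3:5, Mast 4:0.5, Mast 5:2.5, Mast 6:11, Mast 7:9.5 → nearest is Mast 4
(10, 1) — d to each: Mast 1:7.5, Mast 2:8.5, Mast 3:2, Mast 4:4.5, Mast 5:5.5, Mast 6:10, Mast 7:12.5 → nearest is Mast 3
(6, 10.5) — d to each: Mast 1:10, Mast 2:8, Mast 3:15.5, Mast 4:11, Mast 5:8, Mast 6:12.5, Mast 7:1 → nearest is Mast 7
(3, 11.5) — d to each: Mast 1:14, Mast 2:12, Mast 3:19.5, Mast 4:15, Mast 5:12, Mast 6:10.5, Mast 7:5 → nearest is Mast 7
(9.5, 6.5) — d to each: Mast 1:2.5, Mast 2:3.5, Mast 3:8, Mast 4:3.5, Mast 5:0.5, Mast 6:12, Mast 7:6.5 → nearest is Mast 5
(6, 11.5) — d to each: Mast 1:11, Mast 2:9, Mast 3:16.5, Mast 4:12, Mast 5:9, Mast 6:13.5, Mast 7:2 → nearest is Mast 7
(4.5, 6.5) — d to each: Mast 1:7.5, Mast 2:8.5, Mast 3:13, Mast 4:8.5, Mast 5:5.5, Mast 6:7, Mast 7:6.5 → nearest is Mast 5
1 of the 7 points has Mast 3 as nearest.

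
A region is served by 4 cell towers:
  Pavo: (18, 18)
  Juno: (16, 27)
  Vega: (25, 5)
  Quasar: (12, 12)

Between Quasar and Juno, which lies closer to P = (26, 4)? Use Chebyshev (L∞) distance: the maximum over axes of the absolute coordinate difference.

Quasar

d(P, Quasar) = max(14, 8) = 14
d(P, Juno) = max(10, 23) = 23
14 < 23, so Quasar is closer.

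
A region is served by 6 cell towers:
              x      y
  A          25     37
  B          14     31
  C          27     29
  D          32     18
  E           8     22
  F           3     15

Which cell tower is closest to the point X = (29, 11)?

D

Compare squared distances (the ordering matches that of the actual distances):
|XA|² = (29−25)² + (11−37)² = 16 + 676 = 692
|XB|² = (29−14)² + (11−31)² = 225 + 400 = 625
|XC|² = (29−27)² + (11−29)² = 4 + 324 = 328
|XD|² = (29−32)² + (11−18)² = 9 + 49 = 58
|XE|² = (29−8)² + (11−22)² = 441 + 121 = 562
|XF|² = (29−3)² + (11−15)² = 676 + 16 = 692
D is nearest.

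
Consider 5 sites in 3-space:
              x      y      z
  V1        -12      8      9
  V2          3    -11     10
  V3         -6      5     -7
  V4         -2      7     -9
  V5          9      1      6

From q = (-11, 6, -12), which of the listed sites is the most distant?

V2

Compare squared distances (the ordering matches that of the actual distances):
|qV1|² = (-11−(-12))² + (6−8)² + (-12−9)² = 1 + 4 + 441 = 446
|qV2|² = (-11−3)² + (6−(-11))² + (-12−10)² = 196 + 289 + 484 = 969
|qV3|² = (-11−(-6))² + (6−5)² + (-12−(-7))² = 25 + 1 + 25 = 51
|qV4|² = (-11−(-2))² + (6−7)² + (-12−(-9))² = 81 + 1 + 9 = 91
|qV5|² = (-11−9)² + (6−1)² + (-12−6)² = 400 + 25 + 324 = 749
The largest is to V2.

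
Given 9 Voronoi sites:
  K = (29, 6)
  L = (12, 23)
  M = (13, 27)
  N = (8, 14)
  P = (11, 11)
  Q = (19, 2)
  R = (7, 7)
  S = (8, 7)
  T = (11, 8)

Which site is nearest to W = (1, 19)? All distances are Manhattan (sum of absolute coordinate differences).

d(W,K) = 28 + 13 = 41
d(W,L) = 11 + 4 = 15
d(W,M) = 12 + 8 = 20
d(W,N) = 7 + 5 = 12
d(W,P) = 10 + 8 = 18
d(W,Q) = 18 + 17 = 35
d(W,R) = 6 + 12 = 18
d(W,S) = 7 + 12 = 19
d(W,T) = 10 + 11 = 21
N is nearest.

N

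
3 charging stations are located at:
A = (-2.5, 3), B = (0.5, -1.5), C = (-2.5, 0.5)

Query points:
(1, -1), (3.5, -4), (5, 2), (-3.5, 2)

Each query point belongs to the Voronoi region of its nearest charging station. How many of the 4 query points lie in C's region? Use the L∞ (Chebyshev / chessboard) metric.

(1, -1) — d to each: A:4, B:0.5, C:3.5 → nearest is B
(3.5, -4) — d to each: A:7, B:3, C:6 → nearest is B
(5, 2) — d to each: A:7.5, B:4.5, C:7.5 → nearest is B
(-3.5, 2) — d to each: A:1, B:4, C:1.5 → nearest is A
0 of the 4 points have C as nearest.

0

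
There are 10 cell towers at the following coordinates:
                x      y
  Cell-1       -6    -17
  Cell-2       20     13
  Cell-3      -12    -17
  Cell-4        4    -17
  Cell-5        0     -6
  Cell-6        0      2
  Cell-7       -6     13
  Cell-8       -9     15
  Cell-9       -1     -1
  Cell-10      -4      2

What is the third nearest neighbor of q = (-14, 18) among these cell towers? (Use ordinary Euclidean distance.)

Squared Euclidean distances:
d²(q, Cell-1) = (-14−(-6))² + (18−(-17))² = 64 + 1225 = 1289
d²(q, Cell-2) = (-14−20)² + (18−13)² = 1156 + 25 = 1181
d²(q, Cell-3) = (-14−(-12))² + (18−(-17))² = 4 + 1225 = 1229
d²(q, Cell-4) = (-14−4)² + (18−(-17))² = 324 + 1225 = 1549
d²(q, Cell-5) = (-14−0)² + (18−(-6))² = 196 + 576 = 772
d²(q, Cell-6) = (-14−0)² + (18−2)² = 196 + 256 = 452
d²(q, Cell-7) = (-14−(-6))² + (18−13)² = 64 + 25 = 89
d²(q, Cell-8) = (-14−(-9))² + (18−15)² = 25 + 9 = 34
d²(q, Cell-9) = (-14−(-1))² + (18−(-1))² = 169 + 361 = 530
d²(q, Cell-10) = (-14−(-4))² + (18−2)² = 100 + 256 = 356
Sorted ascending: Cell-8, Cell-7, Cell-10, Cell-6, … — the third-nearest is Cell-10.

Cell-10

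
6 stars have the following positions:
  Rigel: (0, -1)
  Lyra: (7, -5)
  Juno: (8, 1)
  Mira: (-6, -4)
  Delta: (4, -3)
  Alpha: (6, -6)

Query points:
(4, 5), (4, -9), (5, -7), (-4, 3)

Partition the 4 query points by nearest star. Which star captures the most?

Alpha

(4, 5) — d² to each: Rigel:52, Lyra:109, Juno:32, Mira:181, Delta:64, Alpha:125 → nearest is Juno
(4, -9) — d² to each: Rigel:80, Lyra:25, Juno:116, Mira:125, Delta:36, Alpha:13 → nearest is Alpha
(5, -7) — d² to each: Rigel:61, Lyra:8, Juno:73, Mira:130, Delta:17, Alpha:2 → nearest is Alpha
(-4, 3) — d² to each: Rigel:32, Lyra:185, Juno:148, Mira:53, Delta:100, Alpha:181 → nearest is Rigel
Tally — Rigel:1, Juno:1, Alpha:2. Alpha captures the most (2).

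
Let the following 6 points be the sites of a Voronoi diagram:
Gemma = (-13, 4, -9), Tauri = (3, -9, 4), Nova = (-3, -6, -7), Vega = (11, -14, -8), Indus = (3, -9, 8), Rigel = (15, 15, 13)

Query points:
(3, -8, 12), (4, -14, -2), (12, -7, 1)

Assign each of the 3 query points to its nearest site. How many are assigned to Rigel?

(3, -8, 12) — d² to each: Gemma:841, Tauri:65, Nova:401, Vega:500, Indus:17, Rigel:674 → nearest is Indus
(4, -14, -2) — d² to each: Gemma:662, Tauri:62, Nova:138, Vega:85, Indus:126, Rigel:1187 → nearest is Tauri
(12, -7, 1) — d² to each: Gemma:846, Tauri:94, Nova:290, Vega:131, Indus:134, Rigel:637 → nearest is Tauri
0 of the 3 points have Rigel as nearest.

0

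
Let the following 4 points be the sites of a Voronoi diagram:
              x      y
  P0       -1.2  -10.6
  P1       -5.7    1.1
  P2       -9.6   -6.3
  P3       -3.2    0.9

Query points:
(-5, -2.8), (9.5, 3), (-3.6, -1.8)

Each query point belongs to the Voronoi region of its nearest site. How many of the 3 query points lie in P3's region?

2

(-5, -2.8) — d² to each: P0:75.28, P1:15.7, P2:33.41, P3:16.93 → nearest is P1
(9.5, 3) — d² to each: P0:299.45, P1:234.65, P2:451.3, P3:165.7 → nearest is P3
(-3.6, -1.8) — d² to each: P0:83.2, P1:12.82, P2:56.25, P3:7.45 → nearest is P3
2 of the 3 points have P3 as nearest.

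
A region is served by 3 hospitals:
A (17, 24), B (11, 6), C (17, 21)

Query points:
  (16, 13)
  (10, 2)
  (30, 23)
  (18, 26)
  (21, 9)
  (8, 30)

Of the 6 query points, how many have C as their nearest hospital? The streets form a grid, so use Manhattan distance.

1

(16, 13) — d to each: A:12, B:12, C:9 → nearest is C
(10, 2) — d to each: A:29, B:5, C:26 → nearest is B
(30, 23) — d to each: A:14, B:36, C:15 → nearest is A
(18, 26) — d to each: A:3, B:27, C:6 → nearest is A
(21, 9) — d to each: A:19, B:13, C:16 → nearest is B
(8, 30) — d to each: A:15, B:27, C:18 → nearest is A
1 of the 6 points has C as nearest.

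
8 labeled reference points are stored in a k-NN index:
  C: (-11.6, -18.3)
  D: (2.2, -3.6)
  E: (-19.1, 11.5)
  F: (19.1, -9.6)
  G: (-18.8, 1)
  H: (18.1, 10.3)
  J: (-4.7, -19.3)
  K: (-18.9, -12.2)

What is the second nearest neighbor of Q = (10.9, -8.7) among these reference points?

Squared Euclidean distances:
|QC|² = (10.9−(-11.6))² + (-8.7−(-18.3))² = 506.25 + 92.16 = 598.41
|QD|² = (10.9−2.2)² + (-8.7−(-3.6))² = 75.69 + 26.01 = 101.7
|QE|² = (10.9−(-19.1))² + (-8.7−11.5)² = 900 + 408.04 = 1308.04
|QF|² = (10.9−19.1)² + (-8.7−(-9.6))² = 67.24 + 0.81 = 68.05
|QG|² = (10.9−(-18.8))² + (-8.7−1)² = 882.09 + 94.09 = 976.18
|QH|² = (10.9−18.1)² + (-8.7−10.3)² = 51.84 + 361 = 412.84
|QJ|² = (10.9−(-4.7))² + (-8.7−(-19.3))² = 243.36 + 112.36 = 355.72
|QK|² = (10.9−(-18.9))² + (-8.7−(-12.2))² = 888.04 + 12.25 = 900.29
Sorted ascending: F, D, J, … — the second-nearest is D.

D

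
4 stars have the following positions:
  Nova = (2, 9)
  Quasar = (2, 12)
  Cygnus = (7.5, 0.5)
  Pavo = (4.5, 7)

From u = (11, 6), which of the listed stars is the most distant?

Since √ is increasing, it suffices to compare squared distances:
d²(u, Nova) = (11−2)² + (6−9)² = 81 + 9 = 90
d²(u, Quasar) = (11−2)² + (6−12)² = 81 + 36 = 117
d²(u, Cygnus) = (11−7.5)² + (6−0.5)² = 12.25 + 30.25 = 42.5
d²(u, Pavo) = (11−4.5)² + (6−7)² = 42.25 + 1 = 43.25
The largest is to Quasar.

Quasar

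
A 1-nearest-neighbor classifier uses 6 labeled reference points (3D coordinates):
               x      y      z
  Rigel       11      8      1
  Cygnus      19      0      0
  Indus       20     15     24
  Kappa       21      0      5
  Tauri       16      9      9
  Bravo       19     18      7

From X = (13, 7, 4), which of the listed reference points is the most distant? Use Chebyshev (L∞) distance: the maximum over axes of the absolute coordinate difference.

d(X, Rigel) = max(2, 1, 3) = 3
d(X, Cygnus) = max(6, 7, 4) = 7
d(X, Indus) = max(7, 8, 20) = 20
d(X, Kappa) = max(8, 7, 1) = 8
d(X, Tauri) = max(3, 2, 5) = 5
d(X, Bravo) = max(6, 11, 3) = 11
The largest is to Indus.

Indus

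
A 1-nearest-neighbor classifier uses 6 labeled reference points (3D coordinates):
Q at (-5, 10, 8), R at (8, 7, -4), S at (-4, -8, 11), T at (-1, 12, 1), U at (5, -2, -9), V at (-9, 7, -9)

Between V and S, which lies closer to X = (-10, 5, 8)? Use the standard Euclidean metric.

Compare squared distances:
|XV|² = (-10−(-9))² + (5−7)² + (8−(-9))² = 1 + 4 + 289 = 294
|XS|² = (-10−(-4))² + (5−(-8))² + (8−11)² = 36 + 169 + 9 = 214
294 > 214, so S is closer.

S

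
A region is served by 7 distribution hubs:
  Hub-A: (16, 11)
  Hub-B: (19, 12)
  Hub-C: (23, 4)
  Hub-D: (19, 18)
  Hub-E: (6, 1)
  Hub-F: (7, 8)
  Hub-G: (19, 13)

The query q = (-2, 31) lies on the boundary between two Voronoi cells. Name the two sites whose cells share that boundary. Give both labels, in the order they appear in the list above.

Hub-D and Hub-F

Squared distances from q to each site:
d²(q, Hub-A) = (-2−16)² + (31−11)² = 324 + 400 = 724
d²(q, Hub-B) = (-2−19)² + (31−12)² = 441 + 361 = 802
d²(q, Hub-C) = (-2−23)² + (31−4)² = 625 + 729 = 1354
d²(q, Hub-D) = (-2−19)² + (31−18)² = 441 + 169 = 610
d²(q, Hub-E) = (-2−6)² + (31−1)² = 64 + 900 = 964
d²(q, Hub-F) = (-2−7)² + (31−8)² = 81 + 529 = 610
d²(q, Hub-G) = (-2−19)² + (31−13)² = 441 + 324 = 765
q is equidistant from Hub-D and Hub-F (both at squared distance 610), and every other site is strictly farther — so q lies on the Hub-D–Hub-F Voronoi edge.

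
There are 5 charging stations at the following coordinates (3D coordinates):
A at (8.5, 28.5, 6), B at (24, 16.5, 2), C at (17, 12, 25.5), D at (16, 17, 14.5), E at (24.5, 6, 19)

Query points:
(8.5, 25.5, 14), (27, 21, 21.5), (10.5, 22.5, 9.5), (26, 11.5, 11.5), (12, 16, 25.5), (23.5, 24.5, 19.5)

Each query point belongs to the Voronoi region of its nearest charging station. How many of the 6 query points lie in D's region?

2

(8.5, 25.5, 14) — d² to each: A:73, B:465.25, C:386.75, D:128.75, E:661.25 → nearest is A
(27, 21, 21.5) — d² to each: A:638.75, B:409.5, C:197, D:186, E:237.5 → nearest is D
(10.5, 22.5, 9.5) — d² to each: A:52.25, B:274.5, C:408.5, D:85.5, E:558.5 → nearest is A
(26, 11.5, 11.5) — d² to each: A:625.5, B:119.25, C:277.25, D:139.25, E:88.75 → nearest is E
(12, 16, 25.5) — d² to each: A:548.75, B:696.5, C:41, D:138, E:298.5 → nearest is C
(23.5, 24.5, 19.5) — d² to each: A:423.25, B:370.5, C:234.5, D:137.5, E:343.5 → nearest is D
2 of the 6 points have D as nearest.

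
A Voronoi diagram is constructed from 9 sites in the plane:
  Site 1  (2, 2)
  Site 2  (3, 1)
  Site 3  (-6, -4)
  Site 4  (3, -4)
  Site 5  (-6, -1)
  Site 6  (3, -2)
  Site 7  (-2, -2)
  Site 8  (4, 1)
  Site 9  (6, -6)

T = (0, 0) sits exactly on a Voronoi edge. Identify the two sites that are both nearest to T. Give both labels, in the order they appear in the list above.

Squared distances from T to each site:
d²(T, Site 1) = (0−2)² + (0−2)² = 4 + 4 = 8
d²(T, Site 2) = (0−3)² + (0−1)² = 9 + 1 = 10
d²(T, Site 3) = (0−(-6))² + (0−(-4))² = 36 + 16 = 52
d²(T, Site 4) = (0−3)² + (0−(-4))² = 9 + 16 = 25
d²(T, Site 5) = (0−(-6))² + (0−(-1))² = 36 + 1 = 37
d²(T, Site 6) = (0−3)² + (0−(-2))² = 9 + 4 = 13
d²(T, Site 7) = (0−(-2))² + (0−(-2))² = 4 + 4 = 8
d²(T, Site 8) = (0−4)² + (0−1)² = 16 + 1 = 17
d²(T, Site 9) = (0−6)² + (0−(-6))² = 36 + 36 = 72
T is equidistant from Site 1 and Site 7 (both at squared distance 8), and every other site is strictly farther — so T lies on the Site 1–Site 7 Voronoi edge.

Site 1 and Site 7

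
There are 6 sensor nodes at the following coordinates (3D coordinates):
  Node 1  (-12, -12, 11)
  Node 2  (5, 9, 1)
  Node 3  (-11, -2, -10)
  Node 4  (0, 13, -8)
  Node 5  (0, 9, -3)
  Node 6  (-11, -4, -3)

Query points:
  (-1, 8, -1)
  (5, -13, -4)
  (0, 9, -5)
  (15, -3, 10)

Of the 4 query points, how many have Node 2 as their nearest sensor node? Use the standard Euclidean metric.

1

(-1, 8, -1) — d² to each: Node 1:665, Node 2:41, Node 3:281, Node 4:75, Node 5:6, Node 6:248 → nearest is Node 5
(5, -13, -4) — d² to each: Node 1:515, Node 2:509, Node 3:413, Node 4:717, Node 5:510, Node 6:338 → nearest is Node 6
(0, 9, -5) — d² to each: Node 1:841, Node 2:61, Node 3:267, Node 4:25, Node 5:4, Node 6:294 → nearest is Node 5
(15, -3, 10) — d² to each: Node 1:811, Node 2:325, Node 3:1077, Node 4:805, Node 5:538, Node 6:846 → nearest is Node 2
1 of the 4 points has Node 2 as nearest.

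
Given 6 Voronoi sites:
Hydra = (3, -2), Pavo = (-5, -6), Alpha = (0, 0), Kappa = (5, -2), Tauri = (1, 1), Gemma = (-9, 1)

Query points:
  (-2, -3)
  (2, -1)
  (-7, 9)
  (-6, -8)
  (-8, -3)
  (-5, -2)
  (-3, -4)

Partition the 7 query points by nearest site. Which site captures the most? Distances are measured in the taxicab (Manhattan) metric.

Pavo

(-2, -3) — d to each: Hydra:6, Pavo:6, Alpha:5, Kappa:8, Tauri:7, Gemma:11 → nearest is Alpha
(2, -1) — d to each: Hydra:2, Pavo:12, Alpha:3, Kappa:4, Tauri:3, Gemma:13 → nearest is Hydra
(-7, 9) — d to each: Hydra:21, Pavo:17, Alpha:16, Kappa:23, Tauri:16, Gemma:10 → nearest is Gemma
(-6, -8) — d to each: Hydra:15, Pavo:3, Alpha:14, Kappa:17, Tauri:16, Gemma:12 → nearest is Pavo
(-8, -3) — d to each: Hydra:12, Pavo:6, Alpha:11, Kappa:14, Tauri:13, Gemma:5 → nearest is Gemma
(-5, -2) — d to each: Hydra:8, Pavo:4, Alpha:7, Kappa:10, Tauri:9, Gemma:7 → nearest is Pavo
(-3, -4) — d to each: Hydra:8, Pavo:4, Alpha:7, Kappa:10, Tauri:9, Gemma:11 → nearest is Pavo
Tally — Hydra:1, Pavo:3, Alpha:1, Gemma:2. Pavo captures the most (3).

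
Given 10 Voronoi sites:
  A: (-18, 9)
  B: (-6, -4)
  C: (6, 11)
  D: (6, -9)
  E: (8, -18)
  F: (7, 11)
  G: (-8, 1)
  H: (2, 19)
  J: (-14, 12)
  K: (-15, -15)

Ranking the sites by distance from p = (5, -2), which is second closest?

B

Compare squared distances (the ordering matches that of the actual distances):
|pA|² = 529 + 121 = 650
|pB|² = 121 + 4 = 125
|pC|² = 1 + 169 = 170
|pD|² = 1 + 49 = 50
|pE|² = 9 + 256 = 265
|pF|² = 4 + 169 = 173
|pG|² = 169 + 9 = 178
|pH|² = 9 + 441 = 450
|pJ|² = 361 + 196 = 557
|pK|² = 400 + 169 = 569
Sorted ascending: D, B, C, … — the second-nearest is B.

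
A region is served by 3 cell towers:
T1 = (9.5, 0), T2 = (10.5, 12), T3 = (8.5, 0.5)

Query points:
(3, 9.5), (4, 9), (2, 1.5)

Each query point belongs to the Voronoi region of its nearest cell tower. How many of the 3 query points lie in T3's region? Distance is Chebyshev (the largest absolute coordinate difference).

1

(3, 9.5) — d to each: T1:9.5, T2:7.5, T3:9 → nearest is T2
(4, 9) — d to each: T1:9, T2:6.5, T3:8.5 → nearest is T2
(2, 1.5) — d to each: T1:7.5, T2:10.5, T3:6.5 → nearest is T3
1 of the 3 points has T3 as nearest.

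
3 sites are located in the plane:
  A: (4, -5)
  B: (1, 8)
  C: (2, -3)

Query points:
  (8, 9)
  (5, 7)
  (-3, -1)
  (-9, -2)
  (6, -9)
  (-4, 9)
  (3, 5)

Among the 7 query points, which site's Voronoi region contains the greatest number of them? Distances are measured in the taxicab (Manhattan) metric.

(8, 9) — d to each: A:18, B:8, C:18 → nearest is B
(5, 7) — d to each: A:13, B:5, C:13 → nearest is B
(-3, -1) — d to each: A:11, B:13, C:7 → nearest is C
(-9, -2) — d to each: A:16, B:20, C:12 → nearest is C
(6, -9) — d to each: A:6, B:22, C:10 → nearest is A
(-4, 9) — d to each: A:22, B:6, C:18 → nearest is B
(3, 5) — d to each: A:11, B:5, C:9 → nearest is B
Tally — A:1, B:4, C:2. B captures the most (4).

B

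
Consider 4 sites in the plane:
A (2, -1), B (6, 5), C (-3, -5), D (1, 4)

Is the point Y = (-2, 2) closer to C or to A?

Compare squared distances:
|YC|² = (-2−(-3))² + (2−(-5))² = 1 + 49 = 50
|YA|² = (-2−2)² + (2−(-1))² = 16 + 9 = 25
50 > 25, so A is closer.

A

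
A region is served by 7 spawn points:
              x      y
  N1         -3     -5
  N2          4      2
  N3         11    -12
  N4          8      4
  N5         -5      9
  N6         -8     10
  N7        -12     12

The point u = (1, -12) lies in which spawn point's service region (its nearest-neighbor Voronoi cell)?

N1

Since √ is increasing, it suffices to compare squared distances:
|uN1|² = (1−(-3))² + (-12−(-5))² = 16 + 49 = 65
|uN2|² = (1−4)² + (-12−2)² = 9 + 196 = 205
|uN3|² = (1−11)² + (-12−(-12))² = 100 + 0 = 100
|uN4|² = (1−8)² + (-12−4)² = 49 + 256 = 305
|uN5|² = (1−(-5))² + (-12−9)² = 36 + 441 = 477
|uN6|² = (1−(-8))² + (-12−10)² = 81 + 484 = 565
|uN7|² = (1−(-12))² + (-12−12)² = 169 + 576 = 745
N1 is nearest.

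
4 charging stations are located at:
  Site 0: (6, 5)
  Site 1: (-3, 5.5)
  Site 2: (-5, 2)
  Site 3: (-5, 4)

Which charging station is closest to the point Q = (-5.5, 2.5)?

Site 2

Squared Euclidean distances:
d²(Q, Site 0) = (-5.5−6)² + (2.5−5)² = 132.25 + 6.25 = 138.5
d²(Q, Site 1) = (-5.5−(-3))² + (2.5−5.5)² = 6.25 + 9 = 15.25
d²(Q, Site 2) = (-5.5−(-5))² + (2.5−2)² = 0.25 + 0.25 = 0.5
d²(Q, Site 3) = (-5.5−(-5))² + (2.5−4)² = 0.25 + 2.25 = 2.5
Site 2 is nearest.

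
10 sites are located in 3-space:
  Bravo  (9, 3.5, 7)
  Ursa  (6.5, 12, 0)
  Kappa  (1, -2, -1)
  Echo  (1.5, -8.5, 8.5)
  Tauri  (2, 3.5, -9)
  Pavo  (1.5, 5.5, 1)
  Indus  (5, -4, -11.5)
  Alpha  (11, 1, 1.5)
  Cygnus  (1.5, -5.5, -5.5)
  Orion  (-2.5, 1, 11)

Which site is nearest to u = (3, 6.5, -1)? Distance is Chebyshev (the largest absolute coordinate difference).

d(u, Bravo) = max(6, 3, 8) = 8
d(u, Ursa) = max(3.5, 5.5, 1) = 5.5
d(u, Kappa) = max(2, 8.5, 0) = 8.5
d(u, Echo) = max(1.5, 15, 9.5) = 15
d(u, Tauri) = max(1, 3, 8) = 8
d(u, Pavo) = max(1.5, 1, 2) = 2
d(u, Indus) = max(2, 10.5, 10.5) = 10.5
d(u, Alpha) = max(8, 5.5, 2.5) = 8
d(u, Cygnus) = max(1.5, 12, 4.5) = 12
d(u, Orion) = max(5.5, 5.5, 12) = 12
Pavo is nearest.

Pavo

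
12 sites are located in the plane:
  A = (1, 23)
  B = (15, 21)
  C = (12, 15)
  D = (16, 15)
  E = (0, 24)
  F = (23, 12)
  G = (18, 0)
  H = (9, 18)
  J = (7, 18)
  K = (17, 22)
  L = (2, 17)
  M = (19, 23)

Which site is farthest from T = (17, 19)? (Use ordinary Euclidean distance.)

Compare squared distances (the ordering matches that of the actual distances):
|TA|² = 256 + 16 = 272
|TB|² = 4 + 4 = 8
|TC|² = 25 + 16 = 41
|TD|² = 1 + 16 = 17
|TE|² = 289 + 25 = 314
|TF|² = 36 + 49 = 85
|TG|² = 1 + 361 = 362
|TH|² = 64 + 1 = 65
|TJ|² = 100 + 1 = 101
|TK|² = 0 + 9 = 9
|TL|² = 225 + 4 = 229
|TM|² = 4 + 16 = 20
The largest is to G.

G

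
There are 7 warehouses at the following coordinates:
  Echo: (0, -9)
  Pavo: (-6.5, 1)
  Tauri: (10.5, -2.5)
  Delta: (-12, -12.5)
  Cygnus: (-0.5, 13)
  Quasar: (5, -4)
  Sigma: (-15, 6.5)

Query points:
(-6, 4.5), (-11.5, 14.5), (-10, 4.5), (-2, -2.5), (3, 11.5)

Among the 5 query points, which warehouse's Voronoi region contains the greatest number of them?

(-6, 4.5) — d² to each: Echo:218.25, Pavo:12.5, Tauri:321.25, Delta:325, Cygnus:102.5, Quasar:193.25, Sigma:85 → nearest is Pavo
(-11.5, 14.5) — d² to each: Echo:684.5, Pavo:207.25, Tauri:773, Delta:729.25, Cygnus:123.25, Quasar:614.5, Sigma:76.25 → nearest is Sigma
(-10, 4.5) — d² to each: Echo:282.25, Pavo:24.5, Tauri:469.25, Delta:293, Cygnus:162.5, Quasar:297.25, Sigma:29 → nearest is Pavo
(-2, -2.5) — d² to each: Echo:46.25, Pavo:32.5, Tauri:156.25, Delta:200, Cygnus:242.5, Quasar:51.25, Sigma:250 → nearest is Pavo
(3, 11.5) — d² to each: Echo:429.25, Pavo:200.5, Tauri:252.25, Delta:801, Cygnus:14.5, Quasar:244.25, Sigma:349 → nearest is Cygnus
Tally — Pavo:3, Cygnus:1, Sigma:1. Pavo captures the most (3).

Pavo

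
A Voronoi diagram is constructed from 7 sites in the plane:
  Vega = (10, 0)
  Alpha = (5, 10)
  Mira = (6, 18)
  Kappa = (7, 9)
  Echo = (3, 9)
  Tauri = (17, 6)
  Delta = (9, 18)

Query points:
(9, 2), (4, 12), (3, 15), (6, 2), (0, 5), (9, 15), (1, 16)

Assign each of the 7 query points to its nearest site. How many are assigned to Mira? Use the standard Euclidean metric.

(9, 2) — d² to each: Vega:5, Alpha:80, Mira:265, Kappa:53, Echo:85, Tauri:80, Delta:256 → nearest is Vega
(4, 12) — d² to each: Vega:180, Alpha:5, Mira:40, Kappa:18, Echo:10, Tauri:205, Delta:61 → nearest is Alpha
(3, 15) — d² to each: Vega:274, Alpha:29, Mira:18, Kappa:52, Echo:36, Tauri:277, Delta:45 → nearest is Mira
(6, 2) — d² to each: Vega:20, Alpha:65, Mira:256, Kappa:50, Echo:58, Tauri:137, Delta:265 → nearest is Vega
(0, 5) — d² to each: Vega:125, Alpha:50, Mira:205, Kappa:65, Echo:25, Tauri:290, Delta:250 → nearest is Echo
(9, 15) — d² to each: Vega:226, Alpha:41, Mira:18, Kappa:40, Echo:72, Tauri:145, Delta:9 → nearest is Delta
(1, 16) — d² to each: Vega:337, Alpha:52, Mira:29, Kappa:85, Echo:53, Tauri:356, Delta:68 → nearest is Mira
2 of the 7 points have Mira as nearest.

2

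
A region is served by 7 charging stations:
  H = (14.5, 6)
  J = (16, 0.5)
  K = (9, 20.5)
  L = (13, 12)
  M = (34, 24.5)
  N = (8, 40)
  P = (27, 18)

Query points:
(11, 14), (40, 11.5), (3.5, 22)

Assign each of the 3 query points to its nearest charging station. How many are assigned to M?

1

(11, 14) — d² to each: H:76.25, J:207.25, K:46.25, L:8, M:639.25, N:685, P:272 → nearest is L
(40, 11.5) — d² to each: H:680.5, J:697, K:1042, L:729.25, M:205, N:1836.25, P:211.25 → nearest is M
(3.5, 22) — d² to each: H:377, J:618.5, K:32.5, L:190.25, M:936.5, N:344.25, P:568.25 → nearest is K
1 of the 3 points has M as nearest.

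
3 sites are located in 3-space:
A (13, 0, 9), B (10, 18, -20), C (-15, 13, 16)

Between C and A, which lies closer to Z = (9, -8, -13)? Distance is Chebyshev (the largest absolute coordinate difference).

d(Z,C) = max(24, 21, 29) = 29
d(Z,A) = max(4, 8, 22) = 22
29 > 22, so A is closer.

A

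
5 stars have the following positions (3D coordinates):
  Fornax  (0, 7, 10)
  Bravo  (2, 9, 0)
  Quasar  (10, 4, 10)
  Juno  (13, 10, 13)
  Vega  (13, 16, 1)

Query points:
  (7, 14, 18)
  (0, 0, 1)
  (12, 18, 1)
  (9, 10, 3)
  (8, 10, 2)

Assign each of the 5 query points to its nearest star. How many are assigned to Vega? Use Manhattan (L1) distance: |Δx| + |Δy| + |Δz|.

(7, 14, 18) — d to each: Fornax:22, Bravo:28, Quasar:21, Juno:15, Vega:25 → nearest is Juno
(0, 0, 1) — d to each: Fornax:16, Bravo:12, Quasar:23, Juno:35, Vega:29 → nearest is Bravo
(12, 18, 1) — d to each: Fornax:32, Bravo:20, Quasar:25, Juno:21, Vega:3 → nearest is Vega
(9, 10, 3) — d to each: Fornax:19, Bravo:11, Quasar:14, Juno:14, Vega:12 → nearest is Bravo
(8, 10, 2) — d to each: Fornax:19, Bravo:9, Quasar:16, Juno:16, Vega:12 → nearest is Bravo
1 of the 5 points has Vega as nearest.

1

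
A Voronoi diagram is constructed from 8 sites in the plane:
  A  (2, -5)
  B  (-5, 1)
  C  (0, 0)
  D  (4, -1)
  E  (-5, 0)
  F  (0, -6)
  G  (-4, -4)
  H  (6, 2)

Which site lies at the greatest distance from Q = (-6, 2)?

Squared Euclidean distances:
|QA|² = 64 + 49 = 113
|QB|² = 1 + 1 = 2
|QC|² = 36 + 4 = 40
|QD|² = 100 + 9 = 109
|QE|² = 1 + 4 = 5
|QF|² = 36 + 64 = 100
|QG|² = 4 + 36 = 40
|QH|² = 144 + 0 = 144
The largest is to H.

H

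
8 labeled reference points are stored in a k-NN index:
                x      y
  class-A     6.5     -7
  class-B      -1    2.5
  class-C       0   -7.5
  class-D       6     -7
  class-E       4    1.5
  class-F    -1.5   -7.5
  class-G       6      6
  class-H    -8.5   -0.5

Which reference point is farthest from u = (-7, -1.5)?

class-G

Squared Euclidean distances:
d²(u, class-A) = (-7−6.5)² + (-1.5−(-7))² = 182.25 + 30.25 = 212.5
d²(u, class-B) = (-7−(-1))² + (-1.5−2.5)² = 36 + 16 = 52
d²(u, class-C) = (-7−0)² + (-1.5−(-7.5))² = 49 + 36 = 85
d²(u, class-D) = (-7−6)² + (-1.5−(-7))² = 169 + 30.25 = 199.25
d²(u, class-E) = (-7−4)² + (-1.5−1.5)² = 121 + 9 = 130
d²(u, class-F) = (-7−(-1.5))² + (-1.5−(-7.5))² = 30.25 + 36 = 66.25
d²(u, class-G) = (-7−6)² + (-1.5−6)² = 169 + 56.25 = 225.25
d²(u, class-H) = (-7−(-8.5))² + (-1.5−(-0.5))² = 2.25 + 1 = 3.25
The largest is to class-G.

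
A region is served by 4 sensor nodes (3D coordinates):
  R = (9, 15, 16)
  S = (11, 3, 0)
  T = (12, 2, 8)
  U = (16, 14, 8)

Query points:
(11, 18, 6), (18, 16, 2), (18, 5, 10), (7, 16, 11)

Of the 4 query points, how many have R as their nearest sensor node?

(11, 18, 6) — d² to each: R:113, S:261, T:261, U:45 → nearest is U
(18, 16, 2) — d² to each: R:278, S:222, T:268, U:44 → nearest is U
(18, 5, 10) — d² to each: R:217, S:153, T:49, U:89 → nearest is T
(7, 16, 11) — d² to each: R:30, S:306, T:230, U:94 → nearest is R
1 of the 4 points has R as nearest.

1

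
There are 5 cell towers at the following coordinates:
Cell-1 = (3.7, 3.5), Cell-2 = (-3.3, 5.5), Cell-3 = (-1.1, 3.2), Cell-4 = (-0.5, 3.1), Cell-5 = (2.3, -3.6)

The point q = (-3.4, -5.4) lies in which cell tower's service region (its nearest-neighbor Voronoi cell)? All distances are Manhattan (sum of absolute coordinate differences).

d(q, Cell-1) = 7.1 + 8.9 = 16
d(q, Cell-2) = 0.1 + 10.9 = 11
d(q, Cell-3) = 2.3 + 8.6 = 10.9
d(q, Cell-4) = 2.9 + 8.5 = 11.4
d(q, Cell-5) = 5.7 + 1.8 = 7.5
Cell-5 is nearest.

Cell-5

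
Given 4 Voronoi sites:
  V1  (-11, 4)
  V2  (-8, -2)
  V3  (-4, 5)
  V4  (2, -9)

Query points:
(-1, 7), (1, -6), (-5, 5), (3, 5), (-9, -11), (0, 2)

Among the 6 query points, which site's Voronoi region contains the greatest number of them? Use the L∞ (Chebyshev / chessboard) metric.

V3

(-1, 7) — d to each: V1:10, V2:9, V3:3, V4:16 → nearest is V3
(1, -6) — d to each: V1:12, V2:9, V3:11, V4:3 → nearest is V4
(-5, 5) — d to each: V1:6, V2:7, V3:1, V4:14 → nearest is V3
(3, 5) — d to each: V1:14, V2:11, V3:7, V4:14 → nearest is V3
(-9, -11) — d to each: V1:15, V2:9, V3:16, V4:11 → nearest is V2
(0, 2) — d to each: V1:11, V2:8, V3:4, V4:11 → nearest is V3
Tally — V2:1, V3:4, V4:1. V3 captures the most (4).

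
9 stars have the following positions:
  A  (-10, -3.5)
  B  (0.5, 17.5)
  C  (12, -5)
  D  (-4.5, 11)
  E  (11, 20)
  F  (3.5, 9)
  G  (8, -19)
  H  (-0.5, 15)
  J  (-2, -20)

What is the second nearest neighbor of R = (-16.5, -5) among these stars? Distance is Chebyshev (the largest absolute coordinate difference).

d(R,A) = max(6.5, 1.5) = 6.5
d(R,B) = max(17, 22.5) = 22.5
d(R,C) = max(28.5, 0) = 28.5
d(R,D) = max(12, 16) = 16
d(R,E) = max(27.5, 25) = 27.5
d(R,F) = max(20, 14) = 20
d(R,G) = max(24.5, 14) = 24.5
d(R,H) = max(16, 20) = 20
d(R,J) = max(14.5, 15) = 15
Sorted ascending: A, J, D, … — the second-nearest is J.

J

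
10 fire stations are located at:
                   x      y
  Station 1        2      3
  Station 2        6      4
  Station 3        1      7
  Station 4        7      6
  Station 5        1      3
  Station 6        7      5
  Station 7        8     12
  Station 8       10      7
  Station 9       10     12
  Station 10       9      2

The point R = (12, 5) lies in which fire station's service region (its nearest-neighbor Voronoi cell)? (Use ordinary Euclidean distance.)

Station 8

Compare squared distances (the ordering matches that of the actual distances):
d²(R, Station 1) = 100 + 4 = 104
d²(R, Station 2) = 36 + 1 = 37
d²(R, Station 3) = 121 + 4 = 125
d²(R, Station 4) = 25 + 1 = 26
d²(R, Station 5) = 121 + 4 = 125
d²(R, Station 6) = 25 + 0 = 25
d²(R, Station 7) = 16 + 49 = 65
d²(R, Station 8) = 4 + 4 = 8
d²(R, Station 9) = 4 + 49 = 53
d²(R, Station 10) = 9 + 9 = 18
Minimum is at Station 8.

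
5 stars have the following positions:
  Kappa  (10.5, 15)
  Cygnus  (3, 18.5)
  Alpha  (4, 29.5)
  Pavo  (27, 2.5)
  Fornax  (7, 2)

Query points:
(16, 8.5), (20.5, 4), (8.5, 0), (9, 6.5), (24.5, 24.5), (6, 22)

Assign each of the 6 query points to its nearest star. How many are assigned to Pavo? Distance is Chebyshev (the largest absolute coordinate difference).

1

(16, 8.5) — d to each: Kappa:6.5, Cygnus:13, Alpha:21, Pavo:11, Fornax:9 → nearest is Kappa
(20.5, 4) — d to each: Kappa:11, Cygnus:17.5, Alpha:25.5, Pavo:6.5, Fornax:13.5 → nearest is Pavo
(8.5, 0) — d to each: Kappa:15, Cygnus:18.5, Alpha:29.5, Pavo:18.5, Fornax:2 → nearest is Fornax
(9, 6.5) — d to each: Kappa:8.5, Cygnus:12, Alpha:23, Pavo:18, Fornax:4.5 → nearest is Fornax
(24.5, 24.5) — d to each: Kappa:14, Cygnus:21.5, Alpha:20.5, Pavo:22, Fornax:22.5 → nearest is Kappa
(6, 22) — d to each: Kappa:7, Cygnus:3.5, Alpha:7.5, Pavo:21, Fornax:20 → nearest is Cygnus
1 of the 6 points has Pavo as nearest.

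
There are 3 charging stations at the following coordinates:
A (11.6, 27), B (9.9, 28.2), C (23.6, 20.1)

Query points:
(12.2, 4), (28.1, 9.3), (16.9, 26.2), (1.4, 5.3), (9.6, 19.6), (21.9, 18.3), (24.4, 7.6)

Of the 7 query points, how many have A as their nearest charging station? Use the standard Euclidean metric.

(12.2, 4) — d² to each: A:529.36, B:590.93, C:389.17 → nearest is C
(28.1, 9.3) — d² to each: A:585.54, B:688.45, C:136.89 → nearest is C
(16.9, 26.2) — d² to each: A:28.73, B:53, C:82.1 → nearest is A
(1.4, 5.3) — d² to each: A:574.93, B:596.66, C:711.88 → nearest is A
(9.6, 19.6) — d² to each: A:58.76, B:74.05, C:196.25 → nearest is A
(21.9, 18.3) — d² to each: A:181.78, B:242.01, C:6.13 → nearest is C
(24.4, 7.6) — d² to each: A:540.2, B:634.61, C:156.89 → nearest is C
3 of the 7 points have A as nearest.

3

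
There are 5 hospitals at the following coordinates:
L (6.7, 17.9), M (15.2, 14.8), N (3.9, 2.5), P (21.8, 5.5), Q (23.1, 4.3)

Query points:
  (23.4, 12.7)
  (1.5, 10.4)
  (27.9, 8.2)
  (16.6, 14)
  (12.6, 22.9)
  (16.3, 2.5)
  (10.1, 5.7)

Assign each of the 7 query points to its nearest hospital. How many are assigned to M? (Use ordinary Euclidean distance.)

(23.4, 12.7) — d² to each: L:305.93, M:71.65, N:484.29, P:54.4, Q:70.65 → nearest is P
(1.5, 10.4) — d² to each: L:83.29, M:207.05, N:68.17, P:436.1, Q:503.77 → nearest is N
(27.9, 8.2) — d² to each: L:543.53, M:204.85, N:608.49, P:44.5, Q:38.25 → nearest is Q
(16.6, 14) — d² to each: L:113.22, M:2.6, N:293.54, P:99.29, Q:136.34 → nearest is M
(12.6, 22.9) — d² to each: L:59.81, M:72.37, N:491.85, P:387.4, Q:456.21 → nearest is L
(16.3, 2.5) — d² to each: L:329.32, M:152.5, N:153.76, P:39.25, Q:49.48 → nearest is P
(10.1, 5.7) — d² to each: L:160.4, M:108.82, N:48.68, P:136.93, Q:170.96 → nearest is N
1 of the 7 points has M as nearest.

1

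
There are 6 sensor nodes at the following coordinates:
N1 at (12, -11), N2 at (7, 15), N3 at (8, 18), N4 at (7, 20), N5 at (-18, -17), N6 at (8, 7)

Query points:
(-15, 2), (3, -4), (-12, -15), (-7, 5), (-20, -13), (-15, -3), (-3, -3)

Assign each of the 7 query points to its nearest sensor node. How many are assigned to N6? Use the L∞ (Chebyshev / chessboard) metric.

1

(-15, 2) — d to each: N1:27, N2:22, N3:23, N4:22, N5:19, N6:23 → nearest is N5
(3, -4) — d to each: N1:9, N2:19, N3:22, N4:24, N5:21, N6:11 → nearest is N1
(-12, -15) — d to each: N1:24, N2:30, N3:33, N4:35, N5:6, N6:22 → nearest is N5
(-7, 5) — d to each: N1:19, N2:14, N3:15, N4:15, N5:22, N6:15 → nearest is N2
(-20, -13) — d to each: N1:32, N2:28, N3:31, N4:33, N5:4, N6:28 → nearest is N5
(-15, -3) — d to each: N1:27, N2:22, N3:23, N4:23, N5:14, N6:23 → nearest is N5
(-3, -3) — d to each: N1:15, N2:18, N3:21, N4:23, N5:15, N6:11 → nearest is N6
1 of the 7 points has N6 as nearest.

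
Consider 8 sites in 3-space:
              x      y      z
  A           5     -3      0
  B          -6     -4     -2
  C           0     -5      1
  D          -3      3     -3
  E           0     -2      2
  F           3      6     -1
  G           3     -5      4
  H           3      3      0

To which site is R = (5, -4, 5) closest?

Squared Euclidean distances:
|RA|² = 0 + 1 + 25 = 26
|RB|² = 121 + 0 + 49 = 170
|RC|² = 25 + 1 + 16 = 42
|RD|² = 64 + 49 + 64 = 177
|RE|² = 25 + 4 + 9 = 38
|RF|² = 4 + 100 + 36 = 140
|RG|² = 4 + 1 + 1 = 6
|RH|² = 4 + 49 + 25 = 78
The smallest is to G, so R lies in the Voronoi region of G.

G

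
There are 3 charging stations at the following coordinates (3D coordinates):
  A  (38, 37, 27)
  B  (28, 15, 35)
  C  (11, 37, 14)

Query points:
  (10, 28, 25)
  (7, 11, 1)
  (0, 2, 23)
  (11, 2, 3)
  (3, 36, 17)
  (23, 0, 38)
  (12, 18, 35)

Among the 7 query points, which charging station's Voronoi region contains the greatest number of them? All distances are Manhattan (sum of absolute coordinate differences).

C

(10, 28, 25) — d to each: A:39, B:41, C:21 → nearest is C
(7, 11, 1) — d to each: A:83, B:59, C:43 → nearest is C
(0, 2, 23) — d to each: A:77, B:53, C:55 → nearest is B
(11, 2, 3) — d to each: A:86, B:62, C:46 → nearest is C
(3, 36, 17) — d to each: A:46, B:64, C:12 → nearest is C
(23, 0, 38) — d to each: A:63, B:23, C:73 → nearest is B
(12, 18, 35) — d to each: A:53, B:19, C:41 → nearest is B
Tally — B:3, C:4. C captures the most (4).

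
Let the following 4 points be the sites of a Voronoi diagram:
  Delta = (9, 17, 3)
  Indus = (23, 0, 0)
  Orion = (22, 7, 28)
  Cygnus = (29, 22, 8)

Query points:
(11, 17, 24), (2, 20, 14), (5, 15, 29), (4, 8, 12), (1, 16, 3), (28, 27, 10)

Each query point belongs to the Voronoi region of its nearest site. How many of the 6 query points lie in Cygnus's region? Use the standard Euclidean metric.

(11, 17, 24) — d² to each: Delta:445, Indus:1009, Orion:237, Cygnus:605 → nearest is Orion
(2, 20, 14) — d² to each: Delta:179, Indus:1037, Orion:765, Cygnus:769 → nearest is Delta
(5, 15, 29) — d² to each: Delta:696, Indus:1390, Orion:354, Cygnus:1066 → nearest is Orion
(4, 8, 12) — d² to each: Delta:187, Indus:569, Orion:581, Cygnus:837 → nearest is Delta
(1, 16, 3) — d² to each: Delta:65, Indus:749, Orion:1147, Cygnus:845 → nearest is Delta
(28, 27, 10) — d² to each: Delta:510, Indus:854, Orion:760, Cygnus:30 → nearest is Cygnus
1 of the 6 points has Cygnus as nearest.

1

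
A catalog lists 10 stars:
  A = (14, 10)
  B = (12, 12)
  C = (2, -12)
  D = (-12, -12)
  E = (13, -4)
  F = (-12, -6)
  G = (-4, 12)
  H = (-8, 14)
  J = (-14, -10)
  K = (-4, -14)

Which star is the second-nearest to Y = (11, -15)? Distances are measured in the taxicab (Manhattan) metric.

E

d(Y,A) = |11−14| + |-15−10| = 3 + 25 = 28
d(Y,B) = |11−12| + |-15−12| = 1 + 27 = 28
d(Y,C) = |11−2| + |-15−(-12)| = 9 + 3 = 12
d(Y,D) = |11−(-12)| + |-15−(-12)| = 23 + 3 = 26
d(Y,E) = |11−13| + |-15−(-4)| = 2 + 11 = 13
d(Y,F) = |11−(-12)| + |-15−(-6)| = 23 + 9 = 32
d(Y,G) = |11−(-4)| + |-15−12| = 15 + 27 = 42
d(Y,H) = |11−(-8)| + |-15−14| = 19 + 29 = 48
d(Y,J) = |11−(-14)| + |-15−(-10)| = 25 + 5 = 30
d(Y,K) = |11−(-4)| + |-15−(-14)| = 15 + 1 = 16
Sorted ascending: C, E, K, … — the second-nearest is E.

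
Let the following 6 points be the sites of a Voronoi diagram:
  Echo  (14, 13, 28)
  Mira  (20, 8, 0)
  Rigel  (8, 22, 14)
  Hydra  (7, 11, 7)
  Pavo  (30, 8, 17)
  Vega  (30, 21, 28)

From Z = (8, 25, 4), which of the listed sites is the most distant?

Since √ is increasing, it suffices to compare squared distances:
d²(Z, Echo) = (8−14)² + (25−13)² + (4−28)² = 36 + 144 + 576 = 756
d²(Z, Mira) = (8−20)² + (25−8)² + (4−0)² = 144 + 289 + 16 = 449
d²(Z, Rigel) = (8−8)² + (25−22)² + (4−14)² = 0 + 9 + 100 = 109
d²(Z, Hydra) = (8−7)² + (25−11)² + (4−7)² = 1 + 196 + 9 = 206
d²(Z, Pavo) = (8−30)² + (25−8)² + (4−17)² = 484 + 289 + 169 = 942
d²(Z, Vega) = (8−30)² + (25−21)² + (4−28)² = 484 + 16 + 576 = 1076
The largest is to Vega.

Vega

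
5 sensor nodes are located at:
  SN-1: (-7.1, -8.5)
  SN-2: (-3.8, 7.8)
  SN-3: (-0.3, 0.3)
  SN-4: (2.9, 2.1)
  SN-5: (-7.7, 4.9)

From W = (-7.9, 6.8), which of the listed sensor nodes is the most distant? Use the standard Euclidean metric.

SN-1

Since √ is increasing, it suffices to compare squared distances:
d²(W, SN-1) = 0.64 + 234.09 = 234.73
d²(W, SN-2) = 16.81 + 1 = 17.81
d²(W, SN-3) = 57.76 + 42.25 = 100.01
d²(W, SN-4) = 116.64 + 22.09 = 138.73
d²(W, SN-5) = 0.04 + 3.61 = 3.65
The largest is to SN-1.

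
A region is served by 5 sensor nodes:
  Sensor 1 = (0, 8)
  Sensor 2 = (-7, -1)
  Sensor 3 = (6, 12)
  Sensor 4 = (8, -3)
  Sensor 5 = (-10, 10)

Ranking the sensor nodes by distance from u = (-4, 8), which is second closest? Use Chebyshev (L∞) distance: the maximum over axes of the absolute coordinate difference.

Sensor 5

d(u, Sensor 1) = max(4, 0) = 4
d(u, Sensor 2) = max(3, 9) = 9
d(u, Sensor 3) = max(10, 4) = 10
d(u, Sensor 4) = max(12, 11) = 12
d(u, Sensor 5) = max(6, 2) = 6
Sorted ascending: Sensor 1, Sensor 5, Sensor 2, … — the second-nearest is Sensor 5.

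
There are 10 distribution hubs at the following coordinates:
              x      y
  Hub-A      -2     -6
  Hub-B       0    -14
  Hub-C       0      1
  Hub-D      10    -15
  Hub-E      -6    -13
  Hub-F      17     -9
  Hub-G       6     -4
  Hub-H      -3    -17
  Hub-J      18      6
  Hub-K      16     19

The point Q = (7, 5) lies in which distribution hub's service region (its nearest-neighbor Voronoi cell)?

Since √ is increasing, it suffices to compare squared distances:
d²(Q, Hub-A) = (7−(-2))² + (5−(-6))² = 81 + 121 = 202
d²(Q, Hub-B) = (7−0)² + (5−(-14))² = 49 + 361 = 410
d²(Q, Hub-C) = (7−0)² + (5−1)² = 49 + 16 = 65
d²(Q, Hub-D) = (7−10)² + (5−(-15))² = 9 + 400 = 409
d²(Q, Hub-E) = (7−(-6))² + (5−(-13))² = 169 + 324 = 493
d²(Q, Hub-F) = (7−17)² + (5−(-9))² = 100 + 196 = 296
d²(Q, Hub-G) = (7−6)² + (5−(-4))² = 1 + 81 = 82
d²(Q, Hub-H) = (7−(-3))² + (5−(-17))² = 100 + 484 = 584
d²(Q, Hub-J) = (7−18)² + (5−6)² = 121 + 1 = 122
d²(Q, Hub-K) = (7−16)² + (5−19)² = 81 + 196 = 277
Hub-C is nearest.

Hub-C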